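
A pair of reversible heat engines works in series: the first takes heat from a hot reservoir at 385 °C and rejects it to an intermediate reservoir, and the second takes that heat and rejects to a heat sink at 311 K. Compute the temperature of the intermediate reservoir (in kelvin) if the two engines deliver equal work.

T_H = 385 °C → 385 + 273.15 = 658.15 K.
For reversible stages Q_m = Q_H·(T_m/T_H). Setting W₁ = Q_H(1 − T_m/T_H) equal to W₂ = Q_m(1 − T_C/T_m) = Q_H·(T_m − T_C)/T_H gives T_H − T_m = T_m − T_C, so T_m = (T_H + T_C)/2 = (658.15 + 311.00)/2 = 484.6 K.

T_m ≈ 484.6 K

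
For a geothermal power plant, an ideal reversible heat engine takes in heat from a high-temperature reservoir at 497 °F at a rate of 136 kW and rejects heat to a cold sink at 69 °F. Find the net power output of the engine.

Ẇ ≈ 60.8 kW

T_H = 497 °F → (497 − 32) × 5/9 = 258.33 °C = 531.48 K.
T_C = 69 °F → (69 − 32) × 5/9 = 20.56 °C = 293.71 K.
η_rev = 1 − T_C/T_H = 1 − 293.71/531.48 = 0.4474.
W = η·Q_H = 0.4474 × 136 = 60.8 kW.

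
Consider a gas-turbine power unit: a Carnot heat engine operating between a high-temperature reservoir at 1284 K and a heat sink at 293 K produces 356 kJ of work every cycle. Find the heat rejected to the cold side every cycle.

Q_C ≈ 105 kJ

For a reversible engine, η = 1 − T_C/T_H = 1 − 293.00/1284.00 = 0.7718.
Since Q_C/Q_H = T_C/T_H and Q_H = W/η, Q_C = W·T_C/(T_H − T_C) = 356 × 293.00/991.00 = 105 kJ.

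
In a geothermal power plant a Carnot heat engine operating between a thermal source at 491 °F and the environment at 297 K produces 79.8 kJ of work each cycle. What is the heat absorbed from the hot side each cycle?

Q_H ≈ 182.3 kJ

T_H = 491 °F → (491 − 32) × 5/9 = 255.00 °C = 528.15 K.
η_rev = 1 − T_C/T_H = 1 − 297.00/528.15 = 0.4377.
Q_H = W/η = 79.8/0.4377 = 182.3 kJ.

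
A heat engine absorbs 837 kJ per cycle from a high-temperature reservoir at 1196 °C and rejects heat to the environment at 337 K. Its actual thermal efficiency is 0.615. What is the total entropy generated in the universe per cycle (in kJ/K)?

T_H = 1196 °C → 1196 + 273.15 = 1469.15 K.
W = η·Q_H = 0.615 × 837 = 514.8 kJ, so Q_C = Q_H − W = 322.2 kJ.
The hot reservoir loses entropy Q_H/T_H = 837/1469.15 = 0.5697 kJ/K; the cold reservoir gains Q_C/T_C = 322.2/337.00 = 0.9562 kJ/K.
ΔS_univ = −Q_H/T_H + Q_C/T_C = 0.3865 kJ/K (> 0, since η = 0.615 < η_Carnot = 0.771).

ΔS_univ ≈ 0.3865 kJ/K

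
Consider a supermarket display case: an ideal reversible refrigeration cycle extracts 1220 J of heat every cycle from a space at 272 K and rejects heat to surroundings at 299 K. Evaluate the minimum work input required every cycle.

W_in ≈ 121 J

For a reversible refrigerator, COP_R = T_C/(T_H − T_C) = 272.00/27.00 = 10.0741.
W = Q_C/COP_R = 1220/10.0741 = 121 J.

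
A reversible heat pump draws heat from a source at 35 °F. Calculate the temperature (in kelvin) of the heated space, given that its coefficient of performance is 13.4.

T_C = 35 °F → (35 − 32) × 5/9 = 1.67 °C = 274.82 K.
COP_HP = T_H/(T_H − T_C) ⇒ T_H = T_C·COP_HP/(COP_HP − 1) = 274.82 × 13.4/(13.4 − 1) = 297 K.

T_H ≈ 297 K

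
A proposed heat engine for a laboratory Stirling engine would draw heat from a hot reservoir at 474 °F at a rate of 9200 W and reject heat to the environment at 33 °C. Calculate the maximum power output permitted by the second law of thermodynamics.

Ẇ_max ≈ 3770 W

T_H = 474 °F → (474 − 32) × 5/9 = 245.56 °C = 518.71 K.
T_C = 33 °C → 33 + 273.15 = 306.15 K.
The second-law ceiling is the Carnot efficiency, η_max = 1 − T_C/T_H = 1 − 306.15/518.71 = 0.4098.
W_max = η_max · Q_H = 0.4098 × 9200 = 3770 W.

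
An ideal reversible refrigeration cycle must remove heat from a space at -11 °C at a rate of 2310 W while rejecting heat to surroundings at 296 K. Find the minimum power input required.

Ẇ_in ≈ 298 W

T_C = -11 °C → -11 + 273.15 = 262.15 K.
COP_R = T_C/(T_H − T_C) = 262.15/33.85 = 7.7445.
W = Q_C/COP_R = 2310/7.7445 = 298 W.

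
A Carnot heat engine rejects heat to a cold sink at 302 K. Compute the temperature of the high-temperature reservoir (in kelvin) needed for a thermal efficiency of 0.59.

From η = 1 − T_C/T_H, solving for T_H gives T_H = T_C/(1 − η) = 302.00/(1 − 0.59) = 737 K.

T_H ≈ 737 K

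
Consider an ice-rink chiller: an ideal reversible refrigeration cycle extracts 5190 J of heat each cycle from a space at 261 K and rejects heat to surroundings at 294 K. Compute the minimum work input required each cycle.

W_in ≈ 656.2 J

Carnot COP: COP_R = T_C/(T_H − T_C) = 261.00/33.00 = 7.9091.
W = Q_C/COP_R = 5190/7.9091 = 656.2 J.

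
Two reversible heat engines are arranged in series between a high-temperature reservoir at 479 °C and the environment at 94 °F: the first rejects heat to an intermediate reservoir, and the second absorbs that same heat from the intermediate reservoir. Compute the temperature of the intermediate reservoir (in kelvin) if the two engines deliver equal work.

T_m ≈ 530 K

T_H = 479 °C → 479 + 273.15 = 752.15 K.
T_C = 94 °F → (94 − 32) × 5/9 = 34.44 °C = 307.59 K.
For reversible stages Q_m = Q_H·(T_m/T_H). Setting W₁ = Q_H(1 − T_m/T_H) equal to W₂ = Q_m(1 − T_C/T_m) = Q_H·(T_m − T_C)/T_H gives T_H − T_m = T_m − T_C, so T_m = (T_H + T_C)/2 = (752.15 + 307.59)/2 = 530 K.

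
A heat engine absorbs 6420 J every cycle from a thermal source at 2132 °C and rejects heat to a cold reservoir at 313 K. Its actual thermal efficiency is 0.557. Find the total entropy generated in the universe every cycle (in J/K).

T_H = 2132 °C → 2132 + 273.15 = 2405.15 K.
W = η·Q_H = 0.557 × 6420 = 3576 J, so Q_C = Q_H − W = 2844 J.
The hot reservoir loses entropy Q_H/T_H = 6420/2405.15 = 2.669 J/K; the cold reservoir gains Q_C/T_C = 2844/313.00 = 9.086 J/K.
ΔS_univ = −Q_H/T_H + Q_C/T_C = 6.42 J/K (> 0, since η = 0.557 < η_Carnot = 0.870).

ΔS_univ ≈ 6.42 J/K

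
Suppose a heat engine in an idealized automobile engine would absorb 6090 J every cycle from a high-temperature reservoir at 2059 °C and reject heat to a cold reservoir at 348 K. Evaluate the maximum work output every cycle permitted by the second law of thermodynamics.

T_H = 2059 °C → 2059 + 273.15 = 2332.15 K.
The upper bound on efficiency is η_max = 1 − T_C/T_H = 1 − 348.00/2332.15 = 0.8508.
W_max = η_max · Q_H = 0.8508 × 6090 = 5181 J.

W_max ≈ 5181 J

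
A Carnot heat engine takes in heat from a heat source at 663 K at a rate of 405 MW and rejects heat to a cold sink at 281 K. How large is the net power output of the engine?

The Carnot efficiency is η = 1 − T_C/T_H = 1 − 281.00/663.00 = 0.5762.
W = η·Q_H = 0.5762 × 405 = 233.3 MW.

Ẇ ≈ 233.3 MW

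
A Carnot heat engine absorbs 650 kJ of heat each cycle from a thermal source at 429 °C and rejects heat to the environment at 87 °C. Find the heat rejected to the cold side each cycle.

Q_C ≈ 333 kJ

T_H = 429 °C → 429 + 273.15 = 702.15 K.
T_C = 87 °C → 87 + 273.15 = 360.15 K.
Carnot efficiency: η = 1 − T_C/T_H = 1 − 360.15/702.15 = 0.4871.
For a reversible cycle Q_C/Q_H = T_C/T_H, so Q_C = 650 × 360.15/702.15 = 333 kJ.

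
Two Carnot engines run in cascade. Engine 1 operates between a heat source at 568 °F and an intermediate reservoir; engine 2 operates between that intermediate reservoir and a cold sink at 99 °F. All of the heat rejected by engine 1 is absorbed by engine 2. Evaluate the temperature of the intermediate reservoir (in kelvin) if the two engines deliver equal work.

T_H = 568 °F → (568 − 32) × 5/9 = 297.78 °C = 570.93 K.
T_C = 99 °F → (99 − 32) × 5/9 = 37.22 °C = 310.37 K.
For reversible stages Q_m = Q_H·(T_m/T_H). Setting W₁ = Q_H(1 − T_m/T_H) equal to W₂ = Q_m(1 − T_C/T_m) = Q_H·(T_m − T_C)/T_H gives T_H − T_m = T_m − T_C, so T_m = (T_H + T_C)/2 = (570.93 + 310.37)/2 = 441 K.

T_m ≈ 441 K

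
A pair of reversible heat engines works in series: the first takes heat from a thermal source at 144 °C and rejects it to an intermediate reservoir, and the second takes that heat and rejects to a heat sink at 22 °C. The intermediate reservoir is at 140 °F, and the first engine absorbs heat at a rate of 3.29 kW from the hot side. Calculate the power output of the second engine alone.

T_H = 144 °C → 144 + 273.15 = 417.15 K.
T_C = 22 °C → 22 + 273.15 = 295.15 K.
T_m = 140 °F → (140 − 32) × 5/9 = 60.00 °C = 333.15 K.
Heat entering the second stage: Q_m = Q_H·(T_m/T_H) = 3.29 × 333.15/417.15 = 2.63 kW.
Second-stage efficiency η₂ = 1 − T_C/T_m = 1 − 295.15/333.15 = 0.1141, so W₂ = η₂·Q_m = 0.300 kW.

Ẇ₂ ≈ 0.300 kW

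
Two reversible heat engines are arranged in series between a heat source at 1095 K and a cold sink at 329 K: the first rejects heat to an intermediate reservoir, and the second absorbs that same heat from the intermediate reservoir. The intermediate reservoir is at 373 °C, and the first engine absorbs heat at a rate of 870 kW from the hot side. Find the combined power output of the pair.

Two reversible stages in series are equivalent to a single Carnot engine between T_H and T_C, so η_total = 1 − T_C/T_H = 1 − 329.00/1095.00 = 0.6995.
W_total = η_total · Q_H = 0.6995 × 870 = 608.6 kW.

Ẇ_total ≈ 608.6 kW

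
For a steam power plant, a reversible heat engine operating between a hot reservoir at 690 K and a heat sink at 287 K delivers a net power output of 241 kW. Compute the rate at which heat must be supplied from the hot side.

η_rev = 1 − T_C/T_H = 1 − 287.00/690.00 = 0.5841.
Q_H = W/η = 241/0.5841 = 412.6 kW.

Q̇_H ≈ 412.6 kW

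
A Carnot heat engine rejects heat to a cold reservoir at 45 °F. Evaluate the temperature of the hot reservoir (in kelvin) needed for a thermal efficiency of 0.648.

T_C = 45 °F → (45 − 32) × 5/9 = 7.22 °C = 280.37 K.
From η = 1 − T_C/T_H, solving for T_H gives T_H = T_C/(1 − η) = 280.37/(1 − 0.648) = 796.5 K.

T_H ≈ 796.5 K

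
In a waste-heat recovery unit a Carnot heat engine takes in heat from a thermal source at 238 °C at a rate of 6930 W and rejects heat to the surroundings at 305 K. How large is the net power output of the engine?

Ẇ ≈ 2790 W

T_H = 238 °C → 238 + 273.15 = 511.15 K.
The Carnot efficiency is η = 1 − T_C/T_H = 1 − 305.00/511.15 = 0.4033.
W = η·Q_H = 0.4033 × 6930 = 2790 W.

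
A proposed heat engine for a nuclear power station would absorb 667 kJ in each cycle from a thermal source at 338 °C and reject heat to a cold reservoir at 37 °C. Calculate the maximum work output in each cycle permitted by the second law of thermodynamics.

T_H = 338 °C → 338 + 273.15 = 611.15 K.
T_C = 37 °C → 37 + 273.15 = 310.15 K.
The second-law ceiling is the Carnot efficiency, η_max = 1 − T_C/T_H = 1 − 310.15/611.15 = 0.4925.
W_max = η_max · Q_H = 0.4925 × 667 = 329 kJ.

W_max ≈ 329 kJ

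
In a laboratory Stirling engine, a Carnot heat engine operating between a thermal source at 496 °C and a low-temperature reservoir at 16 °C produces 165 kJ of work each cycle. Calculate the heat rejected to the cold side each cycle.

T_H = 496 °C → 496 + 273.15 = 769.15 K.
T_C = 16 °C → 16 + 273.15 = 289.15 K.
For a reversible engine, η = 1 − T_C/T_H = 1 − 289.15/769.15 = 0.6241.
Since Q_C/Q_H = T_C/T_H and Q_H = W/η, Q_C = W·T_C/(T_H − T_C) = 165 × 289.15/480.00 = 99.40 kJ.

Q_C ≈ 99.40 kJ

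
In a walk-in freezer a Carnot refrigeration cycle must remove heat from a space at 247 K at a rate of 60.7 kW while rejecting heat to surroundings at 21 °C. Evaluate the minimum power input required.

T_H = 21 °C → 21 + 273.15 = 294.15 K.
COP_R = T_C/(T_H − T_C) = 247.00/47.15 = 5.2386.
W = Q_C/COP_R = 60.7/5.2386 = 11.6 kW.

Ẇ_in ≈ 11.6 kW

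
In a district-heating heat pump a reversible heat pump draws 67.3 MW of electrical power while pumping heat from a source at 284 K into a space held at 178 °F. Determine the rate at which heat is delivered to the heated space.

T_H = 178 °F → (178 − 32) × 5/9 = 81.11 °C = 354.26 K.
Reversible heating COP: COP_HP = T_H/(T_H − T_C) = 354.26/70.26 = 5.0421.
Q_H = COP_HP · W = 5.0421 × 67.3 = 339 MW.

Q̇_H ≈ 339 MW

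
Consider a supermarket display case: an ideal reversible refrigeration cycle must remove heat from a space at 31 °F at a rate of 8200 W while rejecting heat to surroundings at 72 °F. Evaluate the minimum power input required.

T_H = 72 °F → (72 − 32) × 5/9 = 22.22 °C = 295.37 K.
T_C = 31 °F → (31 − 32) × 5/9 = -0.56 °C = 272.59 K.
For a reversible refrigerator, COP_R = T_C/(T_H − T_C) = 272.59/22.78 = 11.9676.
W = Q_C/COP_R = 8200/11.9676 = 685 W.

Ẇ_in ≈ 685 W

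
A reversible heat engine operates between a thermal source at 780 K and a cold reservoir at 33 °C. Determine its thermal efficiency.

T_C = 33 °C → 33 + 273.15 = 306.15 K.
Since the cycle is reversible, η = 1 − T_C/T_H = 1 − 306.15/780.00 = 0.6075.

η ≈ 0.6075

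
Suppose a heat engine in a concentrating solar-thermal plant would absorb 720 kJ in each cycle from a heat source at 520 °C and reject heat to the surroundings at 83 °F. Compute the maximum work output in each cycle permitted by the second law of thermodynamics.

W_max ≈ 446.3 kJ

T_H = 520 °C → 520 + 273.15 = 793.15 K.
T_C = 83 °F → (83 − 32) × 5/9 = 28.33 °C = 301.48 K.
The second-law ceiling is the Carnot efficiency, η_max = 1 − T_C/T_H = 1 − 301.48/793.15 = 0.6199.
W_max = η_max · Q_H = 0.6199 × 720 = 446.3 kJ.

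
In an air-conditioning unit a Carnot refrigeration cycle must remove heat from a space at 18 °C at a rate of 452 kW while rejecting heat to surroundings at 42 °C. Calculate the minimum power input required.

Ẇ_in ≈ 37.3 kW

T_H = 42 °C → 42 + 273.15 = 315.15 K.
T_C = 18 °C → 18 + 273.15 = 291.15 K.
For a reversible refrigerator, COP_R = T_C/(T_H − T_C) = 291.15/24.00 = 12.1312.
W = Q_C/COP_R = 452/12.1312 = 37.3 kW.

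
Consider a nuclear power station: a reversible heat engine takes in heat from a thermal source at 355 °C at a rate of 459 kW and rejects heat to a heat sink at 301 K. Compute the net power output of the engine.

T_H = 355 °C → 355 + 273.15 = 628.15 K.
For a reversible engine, η = 1 − T_C/T_H = 1 − 301.00/628.15 = 0.5208.
W = η·Q_H = 0.5208 × 459 = 239 kW.

Ẇ ≈ 239 kW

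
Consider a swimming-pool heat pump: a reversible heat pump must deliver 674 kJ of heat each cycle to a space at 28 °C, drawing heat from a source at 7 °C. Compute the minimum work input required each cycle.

W_in ≈ 47.00 kJ

T_H = 28 °C → 28 + 273.15 = 301.15 K.
T_C = 7 °C → 7 + 273.15 = 280.15 K.
Reversible heating COP: COP_HP = T_H/(T_H − T_C) = 301.15/21.00 = 14.3405.
W = Q_H/COP_HP = 674/14.3405 = 47.00 kJ.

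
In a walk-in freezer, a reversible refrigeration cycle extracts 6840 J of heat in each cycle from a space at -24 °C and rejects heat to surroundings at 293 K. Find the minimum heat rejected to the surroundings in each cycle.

T_C = -24 °C → -24 + 273.15 = 249.15 K.
For a reversible cycle Q_H/Q_C = T_H/T_C, so Q_H = Q_C·T_H/T_C = 6840 × 293.00/249.15 = 8044 J.

Q_H ≈ 8044 J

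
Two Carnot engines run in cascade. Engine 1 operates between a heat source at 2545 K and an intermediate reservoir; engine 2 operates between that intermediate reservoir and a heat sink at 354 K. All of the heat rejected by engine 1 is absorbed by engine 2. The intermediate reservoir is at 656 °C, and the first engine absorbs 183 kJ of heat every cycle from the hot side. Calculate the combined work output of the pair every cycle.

W_total ≈ 158 kJ

Two reversible stages in series are equivalent to a single Carnot engine between T_H and T_C, so η_total = 1 − T_C/T_H = 1 − 354.00/2545.00 = 0.8609.
W_total = η_total · Q_H = 0.8609 × 183 = 158 kJ.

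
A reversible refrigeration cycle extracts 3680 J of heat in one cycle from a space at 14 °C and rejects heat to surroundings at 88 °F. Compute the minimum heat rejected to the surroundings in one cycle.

T_H = 88 °F → (88 − 32) × 5/9 = 31.11 °C = 304.26 K.
T_C = 14 °C → 14 + 273.15 = 287.15 K.
For a reversible cycle Q_H/Q_C = T_H/T_C, so Q_H = Q_C·T_H/T_C = 3680 × 304.26/287.15 = 3900 J.

Q_H ≈ 3900 J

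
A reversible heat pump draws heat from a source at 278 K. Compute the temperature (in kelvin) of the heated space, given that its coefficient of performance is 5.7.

T_H ≈ 337.1 K

COP_HP = T_H/(T_H − T_C) ⇒ T_H = T_C·COP_HP/(COP_HP − 1) = 278.00 × 5.7/(5.7 − 1) = 337.1 K.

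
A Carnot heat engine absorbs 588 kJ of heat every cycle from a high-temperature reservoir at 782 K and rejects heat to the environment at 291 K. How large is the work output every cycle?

W ≈ 369.2 kJ

η_rev = 1 − T_C/T_H = 1 − 291.00/782.00 = 0.6279.
W = η·Q_H = 0.6279 × 588 = 369.2 kJ.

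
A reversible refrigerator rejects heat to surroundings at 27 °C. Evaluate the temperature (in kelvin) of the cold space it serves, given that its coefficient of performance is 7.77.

T_C ≈ 266 K

T_H = 27 °C → 27 + 273.15 = 300.15 K.
COP_R = T_C/(T_H − T_C) ⇒ T_C = T_H·COP_R/(1 + COP_R) = 300.15 × 7.77/(1 + 7.77) = 266 K.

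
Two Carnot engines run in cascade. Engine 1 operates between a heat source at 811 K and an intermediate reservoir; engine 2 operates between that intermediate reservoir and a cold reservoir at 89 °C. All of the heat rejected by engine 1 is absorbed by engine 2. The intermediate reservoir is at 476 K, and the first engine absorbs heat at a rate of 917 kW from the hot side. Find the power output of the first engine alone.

Ẇ₁ ≈ 379 kW

T_C = 89 °C → 89 + 273.15 = 362.15 K.
First-stage efficiency η₁ = 1 − T_m/T_H = 1 − 476.00/811.00 = 0.4131.
W₁ = η₁·Q_H = 0.4131 × 917 = 379 kW.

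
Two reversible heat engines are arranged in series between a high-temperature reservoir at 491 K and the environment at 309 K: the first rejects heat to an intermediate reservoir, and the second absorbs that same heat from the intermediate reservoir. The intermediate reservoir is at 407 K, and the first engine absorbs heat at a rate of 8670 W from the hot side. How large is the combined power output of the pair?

Ẇ_total ≈ 3210 W

Two reversible stages in series are equivalent to a single Carnot engine between T_H and T_C, so η_total = 1 − T_C/T_H = 1 − 309.00/491.00 = 0.3707.
W_total = η_total · Q_H = 0.3707 × 8670 = 3210 W.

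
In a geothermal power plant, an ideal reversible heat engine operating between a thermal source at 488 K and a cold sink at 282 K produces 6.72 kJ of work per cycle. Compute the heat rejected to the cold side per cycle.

Carnot efficiency: η = 1 − T_C/T_H = 1 − 282.00/488.00 = 0.4221.
Since Q_C/Q_H = T_C/T_H and Q_H = W/η, Q_C = W·T_C/(T_H − T_C) = 6.72 × 282.00/206.00 = 9.199 kJ.

Q_C ≈ 9.199 kJ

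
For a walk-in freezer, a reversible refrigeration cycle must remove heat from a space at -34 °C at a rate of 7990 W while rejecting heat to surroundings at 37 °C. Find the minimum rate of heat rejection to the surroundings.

T_H = 37 °C → 37 + 273.15 = 310.15 K.
T_C = -34 °C → -34 + 273.15 = 239.15 K.
For a reversible cycle Q_H/Q_C = T_H/T_C, so Q_H = Q_C·T_H/T_C = 7990 × 310.15/239.15 = 10400 W.

Q̇_H ≈ 10400 W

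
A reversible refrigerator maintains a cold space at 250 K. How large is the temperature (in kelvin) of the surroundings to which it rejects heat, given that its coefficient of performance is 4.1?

T_H ≈ 311.0 K

COP_R = T_C/(T_H − T_C) ⇒ T_H = T_C·(1 + 1/COP_R) = 250.00 × (1 + 1/4.1) = 311.0 K.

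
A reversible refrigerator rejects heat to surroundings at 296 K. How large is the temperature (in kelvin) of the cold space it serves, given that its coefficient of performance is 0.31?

COP_R = T_C/(T_H − T_C) ⇒ T_C = T_H·COP_R/(1 + COP_R) = 296.00 × 0.31/(1 + 0.31) = 70.0 K.

T_C ≈ 70.0 K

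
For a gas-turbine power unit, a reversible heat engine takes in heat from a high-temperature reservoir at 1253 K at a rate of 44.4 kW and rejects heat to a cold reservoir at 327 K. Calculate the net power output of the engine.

Ẇ ≈ 32.8 kW

Carnot efficiency: η = 1 − T_C/T_H = 1 − 327.00/1253.00 = 0.7390.
W = η·Q_H = 0.7390 × 44.4 = 32.8 kW.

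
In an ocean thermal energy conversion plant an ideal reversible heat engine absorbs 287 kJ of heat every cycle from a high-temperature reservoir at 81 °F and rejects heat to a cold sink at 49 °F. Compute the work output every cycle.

T_H = 81 °F → (81 − 32) × 5/9 = 27.22 °C = 300.37 K.
T_C = 49 °F → (49 − 32) × 5/9 = 9.44 °C = 282.59 K.
Since the cycle is reversible, η = 1 − T_C/T_H = 1 − 282.59/300.37 = 0.0592.
W = η·Q_H = 0.0592 × 287 = 17.0 kJ.

W ≈ 17.0 kJ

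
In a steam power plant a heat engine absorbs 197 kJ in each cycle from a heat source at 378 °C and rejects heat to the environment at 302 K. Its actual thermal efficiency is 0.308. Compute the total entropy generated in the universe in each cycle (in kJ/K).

T_H = 378 °C → 378 + 273.15 = 651.15 K.
W = η·Q_H = 0.308 × 197 = 60.68 kJ, so Q_C = Q_H − W = 136.3 kJ.
The hot reservoir loses entropy Q_H/T_H = 197/651.15 = 0.3025 kJ/K; the cold reservoir gains Q_C/T_C = 136.3/302.00 = 0.4514 kJ/K.
ΔS_univ = −Q_H/T_H + Q_C/T_C = 0.1489 kJ/K (> 0, since η = 0.308 < η_Carnot = 0.536).

ΔS_univ ≈ 0.1489 kJ/K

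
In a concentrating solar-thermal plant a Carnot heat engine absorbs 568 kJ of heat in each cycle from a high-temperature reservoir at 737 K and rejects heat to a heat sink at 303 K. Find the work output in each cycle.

η_rev = 1 − T_C/T_H = 1 − 303.00/737.00 = 0.5889.
W = η·Q_H = 0.5889 × 568 = 334.5 kJ.

W ≈ 334.5 kJ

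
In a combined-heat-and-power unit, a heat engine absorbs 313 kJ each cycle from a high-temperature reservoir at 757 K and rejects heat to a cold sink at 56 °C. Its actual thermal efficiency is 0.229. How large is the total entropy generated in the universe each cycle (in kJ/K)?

T_C = 56 °C → 56 + 273.15 = 329.15 K.
W = η·Q_H = 0.229 × 313 = 71.68 kJ, so Q_C = Q_H − W = 241.3 kJ.
Reservoir entropy changes: ΔS_H = −Q_H/T_H = −313/757.00 = -0.4135 kJ/K and ΔS_C = +Q_C/T_C = 241.3/329.15 = 0.7332 kJ/K.
ΔS_univ = −Q_H/T_H + Q_C/T_C = 0.3197 kJ/K (> 0, since η = 0.229 < η_Carnot = 0.565).

ΔS_univ ≈ 0.3197 kJ/K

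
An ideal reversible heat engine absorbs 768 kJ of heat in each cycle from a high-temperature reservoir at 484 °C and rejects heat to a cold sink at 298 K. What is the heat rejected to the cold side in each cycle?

T_H = 484 °C → 484 + 273.15 = 757.15 K.
Carnot efficiency: η = 1 − T_C/T_H = 1 − 298.00/757.15 = 0.6064.
For a reversible cycle Q_C/Q_H = T_C/T_H, so Q_C = 768 × 298.00/757.15 = 302.3 kJ.

Q_C ≈ 302.3 kJ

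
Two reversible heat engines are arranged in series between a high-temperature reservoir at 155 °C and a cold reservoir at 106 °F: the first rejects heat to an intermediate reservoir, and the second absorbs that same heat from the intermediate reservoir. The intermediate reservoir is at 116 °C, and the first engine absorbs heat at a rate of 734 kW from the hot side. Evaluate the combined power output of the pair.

T_H = 155 °C → 155 + 273.15 = 428.15 K.
T_C = 106 °F → (106 − 32) × 5/9 = 41.11 °C = 314.26 K.
Two reversible stages in series are equivalent to a single Carnot engine between T_H and T_C, so η_total = 1 − T_C/T_H = 1 − 314.26/428.15 = 0.2660.
W_total = η_total · Q_H = 0.2660 × 734 = 195.2 kW.

Ẇ_total ≈ 195.2 kW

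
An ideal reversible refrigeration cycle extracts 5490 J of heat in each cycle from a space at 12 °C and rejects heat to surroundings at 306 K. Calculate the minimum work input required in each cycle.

T_C = 12 °C → 12 + 273.15 = 285.15 K.
The reversible coefficient of performance is COP_R = T_C/(T_H − T_C) = 285.15/20.85 = 13.6763.
W = Q_C/COP_R = 5490/13.6763 = 401 J.

W_in ≈ 401 J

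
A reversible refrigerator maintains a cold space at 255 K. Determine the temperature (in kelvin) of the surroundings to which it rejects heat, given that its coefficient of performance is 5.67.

COP_R = T_C/(T_H − T_C) ⇒ T_H = T_C·(1 + 1/COP_R) = 255.00 × (1 + 1/5.67) = 300 K.

T_H ≈ 300 K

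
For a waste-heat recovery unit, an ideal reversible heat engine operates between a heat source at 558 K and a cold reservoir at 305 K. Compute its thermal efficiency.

η ≈ 0.453

Carnot efficiency: η = 1 − T_C/T_H = 1 − 305.00/558.00 = 0.453.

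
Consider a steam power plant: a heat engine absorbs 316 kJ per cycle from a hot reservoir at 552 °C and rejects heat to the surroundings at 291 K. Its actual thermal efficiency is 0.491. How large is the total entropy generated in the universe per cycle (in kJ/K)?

ΔS_univ ≈ 0.170 kJ/K

T_H = 552 °C → 552 + 273.15 = 825.15 K.
W = η·Q_H = 0.491 × 316 = 155.2 kJ, so Q_C = Q_H − W = 160.8 kJ.
Reservoir entropy changes: ΔS_H = −Q_H/T_H = −316/825.15 = -0.3830 kJ/K and ΔS_C = +Q_C/T_C = 160.8/291.00 = 0.5527 kJ/K.
ΔS_univ = −Q_H/T_H + Q_C/T_C = 0.170 kJ/K (> 0, since η = 0.491 < η_Carnot = 0.647).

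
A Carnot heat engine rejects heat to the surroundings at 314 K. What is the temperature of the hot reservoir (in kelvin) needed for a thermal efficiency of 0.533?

From η = 1 − T_C/T_H, solving for T_H gives T_H = T_C/(1 − η) = 314.00/(1 − 0.533) = 672 K.

T_H ≈ 672 K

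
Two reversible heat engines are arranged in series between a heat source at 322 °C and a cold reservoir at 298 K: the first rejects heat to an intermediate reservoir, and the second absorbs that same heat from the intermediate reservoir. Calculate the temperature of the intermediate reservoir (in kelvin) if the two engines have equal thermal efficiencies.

T_m ≈ 421 K

T_H = 322 °C → 322 + 273.15 = 595.15 K.
Equal efficiencies require 1 − T_m/T_H = 1 − T_C/T_m, i.e. T_m/T_H = T_C/T_m, so T_m = √(T_H·T_C) = √(595.15 × 298.00) = 421 K.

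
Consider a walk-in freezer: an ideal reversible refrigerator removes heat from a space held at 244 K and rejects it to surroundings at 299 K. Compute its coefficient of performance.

COP_R ≈ 4.436

For a reversible refrigerator, COP_R = T_C/(T_H − T_C) = 244.00/(299.00 − 244.00) = 4.436.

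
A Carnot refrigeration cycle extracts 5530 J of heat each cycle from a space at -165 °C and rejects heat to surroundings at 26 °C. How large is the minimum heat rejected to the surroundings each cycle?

Q_H ≈ 15300 J

T_H = 26 °C → 26 + 273.15 = 299.15 K.
T_C = -165 °C → -165 + 273.15 = 108.15 K.
For a reversible cycle Q_H/Q_C = T_H/T_C, so Q_H = Q_C·T_H/T_C = 5530 × 299.15/108.15 = 15300 J.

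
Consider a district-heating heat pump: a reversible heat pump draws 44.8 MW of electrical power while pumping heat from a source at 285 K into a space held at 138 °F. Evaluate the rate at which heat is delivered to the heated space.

T_H = 138 °F → (138 − 32) × 5/9 = 58.89 °C = 332.04 K.
For a reversible heat pump, COP_HP = T_H/(T_H − T_C) = 332.04/47.04 = 7.0588.
Q_H = COP_HP · W = 7.0588 × 44.8 = 316 MW.

Q̇_H ≈ 316 MW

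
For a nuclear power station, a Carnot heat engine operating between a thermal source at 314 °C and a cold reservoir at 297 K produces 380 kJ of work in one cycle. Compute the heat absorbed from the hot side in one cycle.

Q_H ≈ 769 kJ

T_H = 314 °C → 314 + 273.15 = 587.15 K.
Since the cycle is reversible, η = 1 − T_C/T_H = 1 − 297.00/587.15 = 0.4942.
Q_H = W/η = 380/0.4942 = 769 kJ.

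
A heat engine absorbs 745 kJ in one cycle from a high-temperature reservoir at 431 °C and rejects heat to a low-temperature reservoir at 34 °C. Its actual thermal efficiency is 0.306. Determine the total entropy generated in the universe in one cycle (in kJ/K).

T_H = 431 °C → 431 + 273.15 = 704.15 K.
T_C = 34 °C → 34 + 273.15 = 307.15 K.
W = η·Q_H = 0.306 × 745 = 228.0 kJ, so Q_C = Q_H − W = 517.0 kJ.
The hot reservoir loses entropy Q_H/T_H = 745/704.15 = 1.058 kJ/K; the cold reservoir gains Q_C/T_C = 517.0/307.15 = 1.683 kJ/K.
ΔS_univ = −Q_H/T_H + Q_C/T_C = 0.625 kJ/K (> 0, since η = 0.306 < η_Carnot = 0.564).

ΔS_univ ≈ 0.625 kJ/K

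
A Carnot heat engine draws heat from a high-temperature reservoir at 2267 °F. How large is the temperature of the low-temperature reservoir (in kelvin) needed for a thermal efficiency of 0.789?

T_H = 2267 °F → (2267 − 32) × 5/9 = 1241.67 °C = 1514.82 K.
From η = 1 − T_C/T_H, T_C = T_H·(1 − η) = 1514.82 × (1 − 0.789) = 319.6 K.

T_C ≈ 319.6 K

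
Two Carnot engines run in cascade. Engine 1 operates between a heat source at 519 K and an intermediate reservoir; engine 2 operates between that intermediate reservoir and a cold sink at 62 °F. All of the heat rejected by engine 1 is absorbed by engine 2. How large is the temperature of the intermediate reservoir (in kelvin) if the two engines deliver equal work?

T_m ≈ 404 K

T_C = 62 °F → (62 − 32) × 5/9 = 16.67 °C = 289.82 K.
For reversible stages Q_m = Q_H·(T_m/T_H). Setting W₁ = Q_H(1 − T_m/T_H) equal to W₂ = Q_m(1 − T_C/T_m) = Q_H·(T_m − T_C)/T_H gives T_H − T_m = T_m − T_C, so T_m = (T_H + T_C)/2 = (519.00 + 289.82)/2 = 404 K.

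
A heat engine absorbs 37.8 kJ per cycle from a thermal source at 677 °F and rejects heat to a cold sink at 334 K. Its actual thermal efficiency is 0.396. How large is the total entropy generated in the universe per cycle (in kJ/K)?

ΔS_univ ≈ 0.00850 kJ/K

T_H = 677 °F → (677 − 32) × 5/9 = 358.33 °C = 631.48 K.
W = η·Q_H = 0.396 × 37.8 = 14.97 kJ, so Q_C = Q_H − W = 22.83 kJ.
The hot reservoir loses entropy Q_H/T_H = 37.8/631.48 = 0.05986 kJ/K; the cold reservoir gains Q_C/T_C = 22.83/334.00 = 0.06836 kJ/K.
ΔS_univ = −Q_H/T_H + Q_C/T_C = 0.00850 kJ/K (> 0, since η = 0.396 < η_Carnot = 0.471).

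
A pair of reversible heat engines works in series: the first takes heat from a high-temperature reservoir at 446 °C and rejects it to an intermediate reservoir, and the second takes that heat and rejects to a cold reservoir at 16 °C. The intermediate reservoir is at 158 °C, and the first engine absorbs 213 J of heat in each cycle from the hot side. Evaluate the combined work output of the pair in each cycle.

T_H = 446 °C → 446 + 273.15 = 719.15 K.
T_C = 16 °C → 16 + 273.15 = 289.15 K.
Two reversible stages in series are equivalent to a single Carnot engine between T_H and T_C, so η_total = 1 − T_C/T_H = 1 − 289.15/719.15 = 0.5979.
W_total = η_total · Q_H = 0.5979 × 213 = 127.4 J.

W_total ≈ 127.4 J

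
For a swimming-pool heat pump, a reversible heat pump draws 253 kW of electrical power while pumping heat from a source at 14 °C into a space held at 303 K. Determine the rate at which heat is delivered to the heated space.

Q̇_H ≈ 4840 kW

T_C = 14 °C → 14 + 273.15 = 287.15 K.
The Carnot heat-pump COP is COP_HP = T_H/(T_H − T_C) = 303.00/15.85 = 19.1167.
Q_H = COP_HP · W = 19.1167 × 253 = 4840 kW.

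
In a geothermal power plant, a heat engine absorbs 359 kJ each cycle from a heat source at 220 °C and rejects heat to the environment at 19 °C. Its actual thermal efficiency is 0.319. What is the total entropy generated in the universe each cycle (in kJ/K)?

T_H = 220 °C → 220 + 273.15 = 493.15 K.
T_C = 19 °C → 19 + 273.15 = 292.15 K.
W = η·Q_H = 0.319 × 359 = 114.5 kJ, so Q_C = Q_H − W = 244.5 kJ.
Reservoir entropy changes: ΔS_H = −Q_H/T_H = −359/493.15 = -0.7280 kJ/K and ΔS_C = +Q_C/T_C = 244.5/292.15 = 0.8368 kJ/K.
ΔS_univ = −Q_H/T_H + Q_C/T_C = 0.109 kJ/K (> 0, since η = 0.319 < η_Carnot = 0.408).

ΔS_univ ≈ 0.109 kJ/K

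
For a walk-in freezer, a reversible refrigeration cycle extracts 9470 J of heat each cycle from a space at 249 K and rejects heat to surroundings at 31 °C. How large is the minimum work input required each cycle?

T_H = 31 °C → 31 + 273.15 = 304.15 K.
For a reversible refrigerator, COP_R = T_C/(T_H − T_C) = 249.00/55.15 = 4.5150.
W = Q_C/COP_R = 9470/4.5150 = 2097 J.

W_in ≈ 2097 J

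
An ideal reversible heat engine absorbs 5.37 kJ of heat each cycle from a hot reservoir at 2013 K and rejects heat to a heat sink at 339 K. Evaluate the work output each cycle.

W ≈ 4.47 kJ

The Carnot efficiency is η = 1 − T_C/T_H = 1 − 339.00/2013.00 = 0.8316.
W = η·Q_H = 0.8316 × 5.37 = 4.47 kJ.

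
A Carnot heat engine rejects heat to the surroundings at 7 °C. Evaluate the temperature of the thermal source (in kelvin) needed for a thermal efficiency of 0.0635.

T_C = 7 °C → 7 + 273.15 = 280.15 K.
From η = 1 − T_C/T_H, solving for T_H gives T_H = T_C/(1 − η) = 280.15/(1 − 0.0635) = 299 K.

T_H ≈ 299 K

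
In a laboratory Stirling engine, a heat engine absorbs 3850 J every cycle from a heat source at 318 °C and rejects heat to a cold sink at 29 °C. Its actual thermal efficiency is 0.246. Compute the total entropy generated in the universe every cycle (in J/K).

T_H = 318 °C → 318 + 273.15 = 591.15 K.
T_C = 29 °C → 29 + 273.15 = 302.15 K.
W = η·Q_H = 0.246 × 3850 = 947.1 J, so Q_C = Q_H − W = 2903 J.
Entropy balance on the reservoirs: −Q_H/T_H = -6.513 J/K, +Q_C/T_C = 9.607 J/K.
ΔS_univ = −Q_H/T_H + Q_C/T_C = 3.095 J/K (> 0, since η = 0.246 < η_Carnot = 0.489).

ΔS_univ ≈ 3.095 J/K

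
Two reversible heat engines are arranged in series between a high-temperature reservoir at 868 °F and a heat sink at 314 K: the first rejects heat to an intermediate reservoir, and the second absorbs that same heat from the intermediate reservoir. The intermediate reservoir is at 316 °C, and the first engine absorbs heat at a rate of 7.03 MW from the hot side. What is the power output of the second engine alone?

Ẇ₂ ≈ 2.62 MW

T_H = 868 °F → (868 − 32) × 5/9 = 464.44 °C = 737.59 K.
T_m = 316 °C → 316 + 273.15 = 589.15 K.
Heat entering the second stage: Q_m = Q_H·(T_m/T_H) = 7.03 × 589.15/737.59 = 5.62 MW.
Second-stage efficiency η₂ = 1 − T_C/T_m = 1 − 314.00/589.15 = 0.4670, so W₂ = η₂·Q_m = 2.62 MW.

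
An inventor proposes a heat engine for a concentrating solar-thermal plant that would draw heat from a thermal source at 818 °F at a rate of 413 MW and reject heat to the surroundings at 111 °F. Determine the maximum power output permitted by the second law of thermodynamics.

Ẇ_max ≈ 229 MW

T_H = 818 °F → (818 − 32) × 5/9 = 436.67 °C = 709.82 K.
T_C = 111 °F → (111 − 32) × 5/9 = 43.89 °C = 317.04 K.
By the Carnot theorem, η_max = 1 − T_C/T_H = 1 − 317.04/709.82 = 0.5534.
W_max = η_max · Q_H = 0.5534 × 413 = 229 MW.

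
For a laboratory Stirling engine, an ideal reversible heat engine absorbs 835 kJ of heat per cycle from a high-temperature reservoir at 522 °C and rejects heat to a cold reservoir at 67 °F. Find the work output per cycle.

W ≈ 528 kJ

T_H = 522 °C → 522 + 273.15 = 795.15 K.
T_C = 67 °F → (67 − 32) × 5/9 = 19.44 °C = 292.59 K.
For a reversible engine, η = 1 − T_C/T_H = 1 − 292.59/795.15 = 0.6320.
W = η·Q_H = 0.6320 × 835 = 528 kJ.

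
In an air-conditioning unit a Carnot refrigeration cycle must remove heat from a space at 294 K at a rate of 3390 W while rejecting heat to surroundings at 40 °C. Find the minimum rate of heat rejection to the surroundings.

Q̇_H ≈ 3610 W

T_H = 40 °C → 40 + 273.15 = 313.15 K.
For a reversible cycle Q_H/Q_C = T_H/T_C, so Q_H = Q_C·T_H/T_C = 3390 × 313.15/294.00 = 3610 W.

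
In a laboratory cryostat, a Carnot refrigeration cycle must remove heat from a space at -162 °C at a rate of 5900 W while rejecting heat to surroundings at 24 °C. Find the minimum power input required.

Ẇ_in ≈ 9870 W

T_H = 24 °C → 24 + 273.15 = 297.15 K.
T_C = -162 °C → -162 + 273.15 = 111.15 K.
For a reversible refrigerator, COP_R = T_C/(T_H − T_C) = 111.15/186.00 = 0.5976.
W = Q_C/COP_R = 5900/0.5976 = 9870 W.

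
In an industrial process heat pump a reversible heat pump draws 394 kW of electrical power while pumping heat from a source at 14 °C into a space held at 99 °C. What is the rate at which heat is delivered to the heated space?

Q̇_H ≈ 1730 kW

T_H = 99 °C → 99 + 273.15 = 372.15 K.
T_C = 14 °C → 14 + 273.15 = 287.15 K.
For a reversible heat pump, COP_HP = T_H/(T_H − T_C) = 372.15/85.00 = 4.3782.
Q_H = COP_HP · W = 4.3782 × 394 = 1730 kW.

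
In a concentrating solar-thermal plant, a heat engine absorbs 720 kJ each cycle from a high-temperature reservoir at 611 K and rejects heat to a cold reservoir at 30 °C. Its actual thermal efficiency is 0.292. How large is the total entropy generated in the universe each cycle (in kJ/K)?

T_C = 30 °C → 30 + 273.15 = 303.15 K.
W = η·Q_H = 0.292 × 720 = 210.2 kJ, so Q_C = Q_H − W = 509.8 kJ.
Reservoir entropy changes: ΔS_H = −Q_H/T_H = −720/611.00 = -1.178 kJ/K and ΔS_C = +Q_C/T_C = 509.8/303.15 = 1.682 kJ/K.
ΔS_univ = −Q_H/T_H + Q_C/T_C = 0.503 kJ/K (> 0, since η = 0.292 < η_Carnot = 0.504).

ΔS_univ ≈ 0.503 kJ/K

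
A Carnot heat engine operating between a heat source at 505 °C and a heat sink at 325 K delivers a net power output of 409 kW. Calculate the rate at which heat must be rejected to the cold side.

Q̇_C ≈ 293 kW

T_H = 505 °C → 505 + 273.15 = 778.15 K.
Carnot efficiency: η = 1 − T_C/T_H = 1 − 325.00/778.15 = 0.5823.
Since Q_C/Q_H = T_C/T_H and Q_H = W/η, Q_C = W·T_C/(T_H − T_C) = 409 × 325.00/453.15 = 293 kW.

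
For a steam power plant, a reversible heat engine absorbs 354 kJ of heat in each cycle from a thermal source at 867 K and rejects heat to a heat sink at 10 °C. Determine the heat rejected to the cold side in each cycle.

Q_C ≈ 115.6 kJ

T_C = 10 °C → 10 + 273.15 = 283.15 K.
Since the cycle is reversible, η = 1 − T_C/T_H = 1 − 283.15/867.00 = 0.6734.
For a reversible cycle Q_C/Q_H = T_C/T_H, so Q_C = 354 × 283.15/867.00 = 115.6 kJ.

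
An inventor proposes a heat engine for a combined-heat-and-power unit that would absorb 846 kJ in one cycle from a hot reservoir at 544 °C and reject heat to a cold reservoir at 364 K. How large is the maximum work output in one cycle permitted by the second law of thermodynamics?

T_H = 544 °C → 544 + 273.15 = 817.15 K.
By the Carnot theorem, η_max = 1 − T_C/T_H = 1 − 364.00/817.15 = 0.5545.
W_max = η_max · Q_H = 0.5545 × 846 = 469 kJ.

W_max ≈ 469 kJ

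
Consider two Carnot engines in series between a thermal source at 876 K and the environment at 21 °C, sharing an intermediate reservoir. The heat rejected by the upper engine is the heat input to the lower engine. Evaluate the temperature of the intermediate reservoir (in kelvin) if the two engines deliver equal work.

T_m ≈ 585 K

T_C = 21 °C → 21 + 273.15 = 294.15 K.
For reversible stages Q_m = Q_H·(T_m/T_H). Setting W₁ = Q_H(1 − T_m/T_H) equal to W₂ = Q_m(1 − T_C/T_m) = Q_H·(T_m − T_C)/T_H gives T_H − T_m = T_m − T_C, so T_m = (T_H + T_C)/2 = (876.00 + 294.15)/2 = 585 K.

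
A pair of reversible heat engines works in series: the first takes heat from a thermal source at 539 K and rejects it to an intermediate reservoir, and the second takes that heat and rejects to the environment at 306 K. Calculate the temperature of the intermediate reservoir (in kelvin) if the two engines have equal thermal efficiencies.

T_m ≈ 406 K

Equal efficiencies require 1 − T_m/T_H = 1 − T_C/T_m, i.e. T_m/T_H = T_C/T_m, so T_m = √(T_H·T_C) = √(539.00 × 306.00) = 406 K.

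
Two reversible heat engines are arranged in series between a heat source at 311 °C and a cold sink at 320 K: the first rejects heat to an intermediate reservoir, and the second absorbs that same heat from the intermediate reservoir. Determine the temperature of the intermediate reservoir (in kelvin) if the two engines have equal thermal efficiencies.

T_H = 311 °C → 311 + 273.15 = 584.15 K.
Equal efficiencies require 1 − T_m/T_H = 1 − T_C/T_m, i.e. T_m/T_H = T_C/T_m, so T_m = √(T_H·T_C) = √(584.15 × 320.00) = 432 K.

T_m ≈ 432 K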